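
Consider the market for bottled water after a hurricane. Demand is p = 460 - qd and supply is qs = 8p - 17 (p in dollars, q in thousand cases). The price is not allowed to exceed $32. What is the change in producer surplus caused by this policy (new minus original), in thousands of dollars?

-6783

Rearranging demand gives qd = 460 - p. Without the control the market clears where 460 - p = 8p - 17, i.e. p* = 53 and q* = 407.
Because the ceiling (32) lies below the market-clearing price, it is binding.
At p = 32: qd = 460 - 32 = 428 and qs = 8·32 - 17 = 239.
Producer surplus without the control is ½ · (53 - 2.125) · 407 = 10353.0625.
With the ceiling, producers sell 239 units at 32, so PS = ½ · (32 - 2.125) · 239 = 3570.0625.
Change in producer surplus = 3570.0625 - 10353.0625 = -6783.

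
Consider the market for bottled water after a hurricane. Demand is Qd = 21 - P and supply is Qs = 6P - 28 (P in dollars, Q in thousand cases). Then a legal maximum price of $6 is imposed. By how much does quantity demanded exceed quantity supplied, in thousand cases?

In a free market, 21 - P = 6P - 28 gives the equilibrium P* = 7, Q* = 14.
Since 6 < 7, the ceiling is binding.
At P = 6: Qd = 21 - 6 = 15 and Qs = 6·6 - 28 = 8.
Shortage = Qd - Qs = 15 - 8 = 7.

7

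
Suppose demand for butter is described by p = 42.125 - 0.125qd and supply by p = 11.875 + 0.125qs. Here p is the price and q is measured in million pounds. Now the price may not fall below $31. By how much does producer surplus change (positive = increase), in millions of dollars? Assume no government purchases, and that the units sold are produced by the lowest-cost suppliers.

Rearranging demand gives qd = 337 - 8p; rearranging supply gives qs = 8p - 95. Without the control the market clears where 337 - 8p = 8p - 95, i.e. p* = 27 and q* = 121.
Because the floor (31) lies above the market-clearing price, it is binding.
At p = 31: qd = 337 - 8·31 = 89 and qs = 8·31 - 95 = 153.
Producer surplus without the control is ½ · (27 - 11.875) · 121 = 915.0625.
With the floor, 89 units are sold at 31. The supply price at q = 89 is 23, so PS = ½ · [(31 - 11.875) + (31 - 23)] · 89 = 1207.0625.
Change in producer surplus = 1207.0625 - 915.0625 = 292.

292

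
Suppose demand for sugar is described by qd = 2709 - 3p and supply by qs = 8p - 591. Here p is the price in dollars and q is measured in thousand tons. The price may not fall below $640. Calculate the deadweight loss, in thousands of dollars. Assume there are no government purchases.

238425

Equilibrium: 2709 - 3p = 8p - 591, so 3300 = 11p and p* = 300, q* = 1809.
Since 640 > 300, the floor is binding.
At p = 640: qd = 2709 - 3·640 = 789 and qs = 8·640 - 591 = 4529.
Quantity traded falls to 789. At q = 789 the demand price is (2709 - 789)/3 = 640 and the supply price is (591 + 789)/8 = 172.5.
Deadweight loss = ½ · (640 - 172.5) · (1809 - 789) = ½ · 467.5 · 1020 = 238425.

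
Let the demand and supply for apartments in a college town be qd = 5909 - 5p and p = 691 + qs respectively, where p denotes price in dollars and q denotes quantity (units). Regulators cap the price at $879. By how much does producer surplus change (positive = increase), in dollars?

Rearranging supply gives qs = p - 691. Setting quantity demanded equal to quantity supplied, 5909 - 5p = p - 691, gives p* = 1100 and q* = 409.
Since 879 < 1100, the ceiling is binding.
At p = 879: qd = 5909 - 5·879 = 1514 and qs = 879 - 691 = 188.
Producer surplus without the control is ½ · (1100 - 691) · 409 = 83640.5.
With the ceiling, producers sell 188 units at 879, so PS = ½ · (879 - 691) · 188 = 17672.
Change in producer surplus = 17672 - 83640.5 = -65968.5.

-65968.5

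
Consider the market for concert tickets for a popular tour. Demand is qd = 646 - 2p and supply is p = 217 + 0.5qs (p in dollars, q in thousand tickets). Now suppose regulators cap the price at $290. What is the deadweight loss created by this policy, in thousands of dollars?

0

Rearranging supply gives qs = 2p - 434. Setting quantity demanded equal to quantity supplied, 646 - 2p = 2p - 434, gives p* = 270 and q* = 106.
Since 290 is above p* = 270, the ceiling does not bind and the free-market outcome prevails.
Since the control does not bind, no trades are prevented and deadweight loss is zero.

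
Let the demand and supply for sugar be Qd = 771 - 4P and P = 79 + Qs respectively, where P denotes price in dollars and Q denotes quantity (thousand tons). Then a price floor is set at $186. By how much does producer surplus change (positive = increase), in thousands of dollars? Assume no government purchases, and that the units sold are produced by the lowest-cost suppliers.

-1616

Rearranging supply gives Qs = P - 79. Equilibrium: 771 - 4P = P - 79, so 850 = 5P and P* = 170, Q* = 91.
Since 186 > 170, the floor is binding.
At P = 186: Qd = 771 - 4·186 = 27 and Qs = 186 - 79 = 107.
Producer surplus without the control is ½ · (170 - 79) · 91 = 4140.5.
With the floor, 27 units are sold at 186. The supply price at Q = 27 is 106, so PS = ½ · [(186 - 79) + (186 - 106)] · 27 = 2524.5.
Change in producer surplus = 2524.5 - 4140.5 = -1616.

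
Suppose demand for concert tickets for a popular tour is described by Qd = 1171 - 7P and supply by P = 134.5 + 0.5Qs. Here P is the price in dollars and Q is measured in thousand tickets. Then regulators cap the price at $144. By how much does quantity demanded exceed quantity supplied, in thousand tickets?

Rearranging supply gives Qs = 2P - 269. Setting quantity demanded equal to quantity supplied, 1171 - 7P = 2P - 269, gives P* = 160 and Q* = 51.
Because the ceiling (144) lies below the market-clearing price, it is binding.
At P = 144: Qd = 1171 - 7·144 = 163 and Qs = 2·144 - 269 = 19.
Shortage = Qd - Qs = 163 - 19 = 144.

144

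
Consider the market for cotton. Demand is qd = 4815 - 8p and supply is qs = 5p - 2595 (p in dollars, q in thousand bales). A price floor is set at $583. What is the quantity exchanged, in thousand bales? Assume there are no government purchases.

151

In a free market, 4815 - 8p = 5p - 2595 gives the equilibrium p* = 570, q* = 255.
Since 583 > 570, the floor is binding.
At p = 583: qd = 4815 - 8·583 = 151 and qs = 5·583 - 2595 = 320.
The quantity actually transacted is the short side, demand: 151.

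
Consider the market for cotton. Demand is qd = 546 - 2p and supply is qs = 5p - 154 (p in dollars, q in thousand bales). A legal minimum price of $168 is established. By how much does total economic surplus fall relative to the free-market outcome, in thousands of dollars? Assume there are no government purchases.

6473.6

Equilibrium: 546 - 2p = 5p - 154, so 700 = 7p and p* = 100, q* = 346.
Since 168 > 100, the floor is binding.
At p = 168: qd = 546 - 2·168 = 210 and qs = 5·168 - 154 = 686.
Quantity traded falls to 210. At q = 210 the demand price is (546 - 210)/2 = 168 and the supply price is (154 + 210)/5 = 72.8.
Deadweight loss = ½ · (168 - 72.8) · (346 - 210) = ½ · 95.2 · 136 = 6473.6.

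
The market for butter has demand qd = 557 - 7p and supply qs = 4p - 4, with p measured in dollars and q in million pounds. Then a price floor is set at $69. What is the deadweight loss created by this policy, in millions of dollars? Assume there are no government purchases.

Without the control the market clears where 557 - 7p = 4p - 4, i.e. p* = 51 and q* = 200.
Because the floor (69) lies above the market-clearing price, it is binding.
At p = 69: qd = 557 - 7·69 = 74 and qs = 4·69 - 4 = 272.
Quantity traded falls to 74. At q = 74 the demand price is (557 - 74)/7 = 69 and the supply price is (4 + 74)/4 = 19.5.
Deadweight loss = ½ · (69 - 19.5) · (200 - 74) = ½ · 49.5 · 126 = 3118.5.

3118.5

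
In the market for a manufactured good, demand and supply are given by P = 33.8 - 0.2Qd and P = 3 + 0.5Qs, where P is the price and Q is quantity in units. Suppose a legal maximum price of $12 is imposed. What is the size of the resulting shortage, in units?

91

Rearranging demand gives Qd = 169 - 5P; rearranging supply gives Qs = 2P - 6. Equilibrium: 169 - 5P = 2P - 6, so 175 = 7P and P* = 25, Q* = 44.
The ceiling of 12 is below the equilibrium price 25, so it binds.
At P = 12: Qd = 169 - 5·12 = 109 and Qs = 2·12 - 6 = 18.
Shortage = Qd - Qs = 109 - 18 = 91.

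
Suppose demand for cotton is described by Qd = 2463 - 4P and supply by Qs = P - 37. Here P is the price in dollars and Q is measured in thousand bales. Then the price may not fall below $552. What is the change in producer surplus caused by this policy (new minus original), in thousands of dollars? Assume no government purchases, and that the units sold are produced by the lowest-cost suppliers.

-8372

Without the control the market clears where 2463 - 4P = P - 37, i.e. P* = 500 and Q* = 463.
Since 552 > 500, the floor is binding.
At P = 552: Qd = 2463 - 4·552 = 255 and Qs = 552 - 37 = 515.
Producer surplus without the control is ½ · (500 - 37) · 463 = 107184.5.
With the floor, 255 units are sold at 552. The supply price at Q = 255 is 292, so PS = ½ · [(552 - 37) + (552 - 292)] · 255 = 98812.5.
Change in producer surplus = 98812.5 - 107184.5 = -8372.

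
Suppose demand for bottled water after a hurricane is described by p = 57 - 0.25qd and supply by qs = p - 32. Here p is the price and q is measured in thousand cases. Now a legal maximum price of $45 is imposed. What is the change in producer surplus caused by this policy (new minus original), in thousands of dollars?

-115.5

Rearranging demand gives qd = 228 - 4p. Setting quantity demanded equal to quantity supplied, 228 - 4p = p - 32, gives p* = 52 and q* = 20.
Because the ceiling (45) lies below the market-clearing price, it is binding.
At p = 45: qd = 228 - 4·45 = 48 and qs = 45 - 32 = 13.
Producer surplus without the control is ½ · (52 - 32) · 20 = 200.
With the ceiling, producers sell 13 units at 45, so PS = ½ · (45 - 32) · 13 = 84.5.
Change in producer surplus = 84.5 - 200 = -115.5.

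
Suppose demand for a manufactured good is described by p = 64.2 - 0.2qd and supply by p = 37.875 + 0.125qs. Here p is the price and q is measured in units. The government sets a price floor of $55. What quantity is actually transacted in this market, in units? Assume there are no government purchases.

46

Rearranging demand gives qd = 321 - 5p; rearranging supply gives qs = 8p - 303. Setting quantity demanded equal to quantity supplied, 321 - 5p = 8p - 303, gives p* = 48 and q* = 81.
The floor of 55 is above the equilibrium price 48, so it binds.
At p = 55: qd = 321 - 5·55 = 46 and qs = 8·55 - 303 = 137.
The quantity actually transacted is the short side, demand: 46.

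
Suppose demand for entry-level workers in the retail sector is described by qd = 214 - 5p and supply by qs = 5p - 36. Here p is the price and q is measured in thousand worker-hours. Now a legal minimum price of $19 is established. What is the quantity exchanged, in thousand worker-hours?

89

Equilibrium: 214 - 5p = 5p - 36, so 250 = 10p and p* = 25, q* = 89.
Since 19 is below p* = 25, the floor does not bind and the free-market outcome prevails.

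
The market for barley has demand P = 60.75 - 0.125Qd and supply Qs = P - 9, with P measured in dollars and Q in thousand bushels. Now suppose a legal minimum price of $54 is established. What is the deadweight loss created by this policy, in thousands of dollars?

Rearranging demand gives Qd = 486 - 8P. Setting quantity demanded equal to quantity supplied, 486 - 8P = P - 9, gives P* = 55 and Q* = 46.
Since 54 is below P* = 55, the floor does not bind and the free-market outcome prevails.
Since the control does not bind, no trades are prevented and deadweight loss is zero.

0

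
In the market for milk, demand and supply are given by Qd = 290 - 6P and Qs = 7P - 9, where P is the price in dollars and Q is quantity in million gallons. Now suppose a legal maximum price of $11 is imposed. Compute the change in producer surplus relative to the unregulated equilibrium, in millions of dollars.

Equilibrium: 290 - 6P = 7P - 9, so 299 = 13P and P* = 23, Q* = 152.
The ceiling of 11 is below the equilibrium price 23, so it binds.
At P = 11: Qd = 290 - 6·11 = 224 and Qs = 7·11 - 9 = 68.
Producer surplus without the control is ½ · (23 - 9/7) · 152 = 11552/7.
With the ceiling, producers sell 68 units at 11, so PS = ½ · (11 - 9/7) · 68 = 2312/7.
Change in producer surplus = 2312/7 - 11552/7 = -1320.

-1320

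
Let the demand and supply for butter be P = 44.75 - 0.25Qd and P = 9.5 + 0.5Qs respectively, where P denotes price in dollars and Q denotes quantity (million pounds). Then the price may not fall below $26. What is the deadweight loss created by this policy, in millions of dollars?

Rearranging demand gives Qd = 179 - 4P; rearranging supply gives Qs = 2P - 19. Setting quantity demanded equal to quantity supplied, 179 - 4P = 2P - 19, gives P* = 33 and Q* = 47.
Since 26 is below P* = 33, the floor does not bind and the free-market outcome prevails.
Since the control does not bind, no trades are prevented and deadweight loss is zero.

0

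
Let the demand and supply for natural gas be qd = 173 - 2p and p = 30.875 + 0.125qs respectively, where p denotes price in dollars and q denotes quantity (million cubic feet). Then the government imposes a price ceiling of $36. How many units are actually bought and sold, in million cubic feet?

Rearranging supply gives qs = 8p - 247. Without the control the market clears where 173 - 2p = 8p - 247, i.e. p* = 42 and q* = 89.
Because the ceiling (36) lies below the market-clearing price, it is binding.
At p = 36: qd = 173 - 2·36 = 101 and qs = 8·36 - 247 = 41.
The quantity actually transacted is the short side, supply: 41.

41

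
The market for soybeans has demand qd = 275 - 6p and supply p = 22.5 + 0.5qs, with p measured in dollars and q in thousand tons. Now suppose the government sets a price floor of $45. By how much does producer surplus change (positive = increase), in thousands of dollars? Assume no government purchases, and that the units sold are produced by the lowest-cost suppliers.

Rearranging supply gives qs = 2p - 45. Without the control the market clears where 275 - 6p = 2p - 45, i.e. p* = 40 and q* = 35.
The floor of 45 is above the equilibrium price 40, so it binds.
At p = 45: qd = 275 - 6·45 = 5 and qs = 2·45 - 45 = 45.
Producer surplus without the control is ½ · (40 - 22.5) · 35 = 306.25.
With the floor, 5 units are sold at 45. The supply price at q = 5 is 25, so PS = ½ · [(45 - 22.5) + (45 - 25)] · 5 = 106.25.
Change in producer surplus = 106.25 - 306.25 = -200.

-200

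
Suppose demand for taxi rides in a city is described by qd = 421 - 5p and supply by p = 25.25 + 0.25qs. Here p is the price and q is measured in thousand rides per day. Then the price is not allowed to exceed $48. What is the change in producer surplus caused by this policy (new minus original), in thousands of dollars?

-1110

Rearranging supply gives qs = 4p - 101. Setting quantity demanded equal to quantity supplied, 421 - 5p = 4p - 101, gives p* = 58 and q* = 131.
Because the ceiling (48) lies below the market-clearing price, it is binding.
At p = 48: qd = 421 - 5·48 = 181 and qs = 4·48 - 101 = 91.
Producer surplus without the control is ½ · (58 - 25.25) · 131 = 2145.125.
With the ceiling, producers sell 91 units at 48, so PS = ½ · (48 - 25.25) · 91 = 1035.125.
Change in producer surplus = 1035.125 - 2145.125 = -1110.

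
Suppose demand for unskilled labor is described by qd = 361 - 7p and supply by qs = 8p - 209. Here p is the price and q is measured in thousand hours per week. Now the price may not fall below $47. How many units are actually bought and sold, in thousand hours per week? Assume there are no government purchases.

32

Equilibrium: 361 - 7p = 8p - 209, so 570 = 15p and p* = 38, q* = 95.
Since 47 > 38, the floor is binding.
At p = 47: qd = 361 - 7·47 = 32 and qs = 8·47 - 209 = 167.
The quantity actually transacted is the short side, demand: 32.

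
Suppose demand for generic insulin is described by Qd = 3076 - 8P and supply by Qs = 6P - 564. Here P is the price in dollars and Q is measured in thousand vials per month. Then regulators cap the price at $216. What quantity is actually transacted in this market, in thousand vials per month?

In a free market, 3076 - 8P = 6P - 564 gives the equilibrium P* = 260, Q* = 996.
The ceiling of 216 is below the equilibrium price 260, so it binds.
At P = 216: Qd = 3076 - 8·216 = 1348 and Qs = 6·216 - 564 = 732.
The quantity actually transacted is the short side, supply: 732.

732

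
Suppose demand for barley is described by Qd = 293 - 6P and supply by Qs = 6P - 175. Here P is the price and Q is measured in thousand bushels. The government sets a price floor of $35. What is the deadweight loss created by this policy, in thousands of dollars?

In a free market, 293 - 6P = 6P - 175 gives the equilibrium P* = 39, Q* = 59.
The floor of 35 is below the equilibrium price 39, so it is not binding; the market clears at P* = 39, Q* = 59.
Since the control does not bind, no trades are prevented and deadweight loss is zero.

0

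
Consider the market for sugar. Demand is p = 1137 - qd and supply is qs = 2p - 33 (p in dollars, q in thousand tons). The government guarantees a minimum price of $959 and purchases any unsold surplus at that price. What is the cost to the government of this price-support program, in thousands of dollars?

1637013

Rearranging demand gives qd = 1137 - p. Setting quantity demanded equal to quantity supplied, 1137 - p = 2p - 33, gives p* = 390 and q* = 747.
The floor of 959 is above the equilibrium price 390, so it binds.
At p = 959: qd = 1137 - 959 = 178 and qs = 2·959 - 33 = 1885.
Surplus = qs - qd = 1707.
Government expenditure = surplus × support price = 1707 × 959 = 1637013.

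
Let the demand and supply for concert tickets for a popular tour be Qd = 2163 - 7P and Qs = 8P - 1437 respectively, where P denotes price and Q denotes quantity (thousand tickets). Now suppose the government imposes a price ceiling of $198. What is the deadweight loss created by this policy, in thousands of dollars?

Without the control the market clears where 2163 - 7P = 8P - 1437, i.e. P* = 240 and Q* = 483.
Since 198 < 240, the ceiling is binding.
At P = 198: Qd = 2163 - 7·198 = 777 and Qs = 8·198 - 1437 = 147.
Quantity traded falls to 147. At Q = 147 the demand price is (2163 - 147)/7 = 288 and the supply price is (1437 + 147)/8 = 198.
Deadweight loss = ½ · (288 - 198) · (483 - 147) = ½ · 90 · 336 = 15120.

15120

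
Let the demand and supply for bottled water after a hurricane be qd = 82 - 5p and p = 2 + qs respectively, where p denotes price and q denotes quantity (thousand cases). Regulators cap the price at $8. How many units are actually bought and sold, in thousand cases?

Rearranging supply gives qs = p - 2. In a free market, 82 - 5p = p - 2 gives the equilibrium p* = 14, q* = 12.
The ceiling of 8 is below the equilibrium price 14, so it binds.
At p = 8: qd = 82 - 5·8 = 42 and qs = 8 - 2 = 6.
The quantity actually transacted is the short side, supply: 6.

6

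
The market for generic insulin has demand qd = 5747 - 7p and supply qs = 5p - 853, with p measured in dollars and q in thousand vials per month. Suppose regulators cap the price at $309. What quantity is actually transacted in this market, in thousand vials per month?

Setting quantity demanded equal to quantity supplied, 5747 - 7p = 5p - 853, gives p* = 550 and q* = 1897.
Because the ceiling (309) lies below the market-clearing price, it is binding.
At p = 309: qd = 5747 - 7·309 = 3584 and qs = 5·309 - 853 = 692.
The quantity actually transacted is the short side, supply: 692.

692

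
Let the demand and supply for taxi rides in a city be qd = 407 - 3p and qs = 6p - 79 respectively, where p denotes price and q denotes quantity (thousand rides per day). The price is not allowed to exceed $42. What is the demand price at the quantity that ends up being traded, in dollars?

Without the control the market clears where 407 - 3p = 6p - 79, i.e. p* = 54 and q* = 245.
Since 42 < 54, the ceiling is binding.
At p = 42: qd = 407 - 3·42 = 281 and qs = 6·42 - 79 = 173.
Only 173 units reach the market. On the demand curve, the marginal buyer's willingness to pay at q = 173 is (407 - 173)/3 = 78.

78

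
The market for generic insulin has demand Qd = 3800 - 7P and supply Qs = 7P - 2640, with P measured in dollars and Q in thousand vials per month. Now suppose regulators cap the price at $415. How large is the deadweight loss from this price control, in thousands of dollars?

Without the control the market clears where 3800 - 7P = 7P - 2640, i.e. P* = 460 and Q* = 580.
Because the ceiling (415) lies below the market-clearing price, it is binding.
At P = 415: Qd = 3800 - 7·415 = 895 and Qs = 7·415 - 2640 = 265.
Quantity traded falls to 265. At Q = 265 the demand price is (3800 - 265)/7 = 505 and the supply price is (2640 + 265)/7 = 415.
Deadweight loss = ½ · (505 - 415) · (580 - 265) = ½ · 90 · 315 = 14175.

14175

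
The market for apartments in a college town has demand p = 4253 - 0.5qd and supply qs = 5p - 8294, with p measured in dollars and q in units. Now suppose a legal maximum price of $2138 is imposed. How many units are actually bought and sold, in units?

2396

Rearranging demand gives qd = 8506 - 2p. Without the control the market clears where 8506 - 2p = 5p - 8294, i.e. p* = 2400 and q* = 3706.
Because the ceiling (2138) lies below the market-clearing price, it is binding.
At p = 2138: qd = 8506 - 2·2138 = 4230 and qs = 5·2138 - 8294 = 2396.
The quantity actually transacted is the short side, supply: 2396.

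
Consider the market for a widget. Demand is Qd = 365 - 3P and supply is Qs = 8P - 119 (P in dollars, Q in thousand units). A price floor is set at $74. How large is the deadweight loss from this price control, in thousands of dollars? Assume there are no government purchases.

Setting quantity demanded equal to quantity supplied, 365 - 3P = 8P - 119, gives P* = 44 and Q* = 233.
Since 74 > 44, the floor is binding.
At P = 74: Qd = 365 - 3·74 = 143 and Qs = 8·74 - 119 = 473.
Quantity traded falls to 143. At Q = 143 the demand price is (365 - 143)/3 = 74 and the supply price is (119 + 143)/8 = 32.75.
Deadweight loss = ½ · (74 - 32.75) · (233 - 143) = ½ · 41.25 · 90 = 1856.25.

1856.25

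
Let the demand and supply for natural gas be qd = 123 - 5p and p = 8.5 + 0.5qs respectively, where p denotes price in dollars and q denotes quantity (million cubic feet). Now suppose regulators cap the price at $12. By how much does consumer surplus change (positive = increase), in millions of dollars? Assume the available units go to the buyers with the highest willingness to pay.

Rearranging supply gives qs = 2p - 17. Without the control the market clears where 123 - 5p = 2p - 17, i.e. p* = 20 and q* = 23.
Because the ceiling (12) lies below the market-clearing price, it is binding.
At p = 12: qd = 123 - 5·12 = 63 and qs = 2·12 - 17 = 7.
Consumer surplus without the control is ½ · (24.6 - 20) · 23 = 52.9.
With the ceiling, 7 units are sold at 12 (assume they go to the highest-value buyers). The demand price at q = 7 is 23.2, so CS = ½ · [(24.6 - 12) + (23.2 - 12)] · 7 = 83.3.
Change in consumer surplus = 83.3 - 52.9 = 30.4.

30.4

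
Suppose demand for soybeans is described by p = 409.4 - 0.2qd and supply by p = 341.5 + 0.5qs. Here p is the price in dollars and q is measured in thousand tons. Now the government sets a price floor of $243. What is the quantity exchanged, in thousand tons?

Rearranging demand gives qd = 2047 - 5p; rearranging supply gives qs = 2p - 683. In a free market, 2047 - 5p = 2p - 683 gives the equilibrium p* = 390, q* = 97.
Since 243 is below p* = 390, the floor does not bind and the free-market outcome prevails.

97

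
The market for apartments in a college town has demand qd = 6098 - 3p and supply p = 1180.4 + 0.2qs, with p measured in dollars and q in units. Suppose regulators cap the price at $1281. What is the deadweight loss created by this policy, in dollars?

Rearranging supply gives qs = 5p - 5902. Equilibrium: 6098 - 3p = 5p - 5902, so 12000 = 8p and p* = 1500, q* = 1598.
The ceiling of 1281 is below the equilibrium price 1500, so it binds.
At p = 1281: qd = 6098 - 3·1281 = 2255 and qs = 5·1281 - 5902 = 503.
Quantity traded falls to 503. At q = 503 the demand price is (6098 - 503)/3 = 1865 and the supply price is (5902 + 503)/5 = 1281.
Deadweight loss = ½ · (1865 - 1281) · (1598 - 503) = ½ · 584 · 1095 = 319740.

319740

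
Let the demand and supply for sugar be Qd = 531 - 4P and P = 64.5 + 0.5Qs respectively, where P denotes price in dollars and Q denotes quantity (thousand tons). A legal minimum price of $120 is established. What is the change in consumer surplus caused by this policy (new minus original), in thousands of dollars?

-710

Rearranging supply gives Qs = 2P - 129. Without the control the market clears where 531 - 4P = 2P - 129, i.e. P* = 110 and Q* = 91.
Since 120 > 110, the floor is binding.
At P = 120: Qd = 531 - 4·120 = 51 and Qs = 2·120 - 129 = 111.
Consumer surplus without the control is ½ · (132.75 - 110) · 91 = 1035.125.
With the floor, consumers buy 51 units at 120, so CS = ½ · (132.75 - 120) · 51 = 325.125.
Change in consumer surplus = 325.125 - 1035.125 = -710.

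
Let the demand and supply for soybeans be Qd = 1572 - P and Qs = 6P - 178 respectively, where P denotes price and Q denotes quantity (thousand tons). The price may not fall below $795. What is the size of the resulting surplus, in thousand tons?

3815

Equilibrium: 1572 - P = 6P - 178, so 1750 = 7P and P* = 250, Q* = 1322.
The floor of 795 is above the equilibrium price 250, so it binds.
At P = 795: Qd = 1572 - 795 = 777 and Qs = 6·795 - 178 = 4592.
Surplus = Qs - Qd = 4592 - 777 = 3815.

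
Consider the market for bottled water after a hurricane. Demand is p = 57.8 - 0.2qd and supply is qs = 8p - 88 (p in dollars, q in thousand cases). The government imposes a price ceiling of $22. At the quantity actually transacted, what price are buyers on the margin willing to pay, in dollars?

40.2

Rearranging demand gives qd = 289 - 5p. Without the control the market clears where 289 - 5p = 8p - 88, i.e. p* = 29 and q* = 144.
The ceiling of 22 is below the equilibrium price 29, so it binds.
At p = 22: qd = 289 - 5·22 = 179 and qs = 8·22 - 88 = 88.
Only 88 units reach the market. On the demand curve, the marginal buyer's willingness to pay at q = 88 is (289 - 88)/5 = 40.2.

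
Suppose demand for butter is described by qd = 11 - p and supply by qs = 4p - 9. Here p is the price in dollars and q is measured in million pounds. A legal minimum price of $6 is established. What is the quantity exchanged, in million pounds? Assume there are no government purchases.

5

Equilibrium: 11 - p = 4p - 9, so 20 = 5p and p* = 4, q* = 7.
Since 6 > 4, the floor is binding.
At p = 6: qd = 11 - 6 = 5 and qs = 4·6 - 9 = 15.
The quantity actually transacted is the short side, demand: 5.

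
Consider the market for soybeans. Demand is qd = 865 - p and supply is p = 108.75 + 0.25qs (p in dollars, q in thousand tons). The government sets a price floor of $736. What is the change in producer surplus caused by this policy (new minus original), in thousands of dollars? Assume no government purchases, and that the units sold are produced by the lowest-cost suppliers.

33082

Rearranging supply gives qs = 4p - 435. Setting quantity demanded equal to quantity supplied, 865 - p = 4p - 435, gives p* = 260 and q* = 605.
Since 736 > 260, the floor is binding.
At p = 736: qd = 865 - 736 = 129 and qs = 4·736 - 435 = 2509.
Producer surplus without the control is ½ · (260 - 108.75) · 605 = 45753.125.
With the floor, 129 units are sold at 736. The supply price at q = 129 is 141, so PS = ½ · [(736 - 108.75) + (736 - 141)] · 129 = 78835.125.
Change in producer surplus = 78835.125 - 45753.125 = 33082.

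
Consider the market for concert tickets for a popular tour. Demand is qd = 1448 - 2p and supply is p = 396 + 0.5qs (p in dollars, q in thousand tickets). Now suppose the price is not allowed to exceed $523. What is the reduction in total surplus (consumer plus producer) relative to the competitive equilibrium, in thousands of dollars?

Rearranging supply gives qs = 2p - 792. Equilibrium: 1448 - 2p = 2p - 792, so 2240 = 4p and p* = 560, q* = 328.
Since 523 < 560, the ceiling is binding.
At p = 523: qd = 1448 - 2·523 = 402 and qs = 2·523 - 792 = 254.
Quantity traded falls to 254. At q = 254 the demand price is (1448 - 254)/2 = 597 and the supply price is (792 + 254)/2 = 523.
Deadweight loss = ½ · (597 - 523) · (328 - 254) = ½ · 74 · 74 = 2738.

2738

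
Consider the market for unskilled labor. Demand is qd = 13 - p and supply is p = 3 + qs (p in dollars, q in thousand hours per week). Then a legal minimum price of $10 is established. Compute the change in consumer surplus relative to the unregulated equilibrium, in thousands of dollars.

-8

Rearranging supply gives qs = p - 3. Without the control the market clears where 13 - p = p - 3, i.e. p* = 8 and q* = 5.
Because the floor (10) lies above the market-clearing price, it is binding.
At p = 10: qd = 13 - 10 = 3 and qs = 10 - 3 = 7.
Consumer surplus without the control is ½ · (13 - 8) · 5 = 12.5.
With the floor, consumers buy 3 units at 10, so CS = ½ · (13 - 10) · 3 = 4.5.
Change in consumer surplus = 4.5 - 12.5 = -8.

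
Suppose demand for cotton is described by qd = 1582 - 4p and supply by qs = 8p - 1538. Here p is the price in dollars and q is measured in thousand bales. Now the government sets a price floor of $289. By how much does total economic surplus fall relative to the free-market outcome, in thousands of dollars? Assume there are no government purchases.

Equilibrium: 1582 - 4p = 8p - 1538, so 3120 = 12p and p* = 260, q* = 542.
The floor of 289 is above the equilibrium price 260, so it binds.
At p = 289: qd = 1582 - 4·289 = 426 and qs = 8·289 - 1538 = 774.
Quantity traded falls to 426. At q = 426 the demand price is (1582 - 426)/4 = 289 and the supply price is (1538 + 426)/8 = 245.5.
Deadweight loss = ½ · (289 - 245.5) · (542 - 426) = ½ · 43.5 · 116 = 2523.

2523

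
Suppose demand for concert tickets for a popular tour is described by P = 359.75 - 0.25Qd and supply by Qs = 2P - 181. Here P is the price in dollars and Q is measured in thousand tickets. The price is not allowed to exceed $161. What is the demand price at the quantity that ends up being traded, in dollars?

Rearranging demand gives Qd = 1439 - 4P. Equilibrium: 1439 - 4P = 2P - 181, so 1620 = 6P and P* = 270, Q* = 359.
Because the ceiling (161) lies below the market-clearing price, it is binding.
At P = 161: Qd = 1439 - 4·161 = 795 and Qs = 2·161 - 181 = 141.
Only 141 units reach the market. On the demand curve, the marginal buyer's willingness to pay at Q = 141 is (1439 - 141)/4 = 324.5.

324.5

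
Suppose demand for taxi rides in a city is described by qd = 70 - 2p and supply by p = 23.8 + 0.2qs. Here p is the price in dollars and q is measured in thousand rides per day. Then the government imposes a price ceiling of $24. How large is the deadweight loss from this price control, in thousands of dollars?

78.75

Rearranging supply gives qs = 5p - 119. Without the control the market clears where 70 - 2p = 5p - 119, i.e. p* = 27 and q* = 16.
Since 24 < 27, the ceiling is binding.
At p = 24: qd = 70 - 2·24 = 22 and qs = 5·24 - 119 = 1.
Quantity traded falls to 1. At q = 1 the demand price is (70 - 1)/2 = 34.5 and the supply price is (119 + 1)/5 = 24.
Deadweight loss = ½ · (34.5 - 24) · (16 - 1) = ½ · 10.5 · 15 = 78.75.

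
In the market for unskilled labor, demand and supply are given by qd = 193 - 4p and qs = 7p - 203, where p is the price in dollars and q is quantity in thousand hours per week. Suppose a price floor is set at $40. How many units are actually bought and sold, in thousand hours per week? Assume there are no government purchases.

In a free market, 193 - 4p = 7p - 203 gives the equilibrium p* = 36, q* = 49.
The floor of 40 is above the equilibrium price 36, so it binds.
At p = 40: qd = 193 - 4·40 = 33 and qs = 7·40 - 203 = 77.
The quantity actually transacted is the short side, demand: 33.

33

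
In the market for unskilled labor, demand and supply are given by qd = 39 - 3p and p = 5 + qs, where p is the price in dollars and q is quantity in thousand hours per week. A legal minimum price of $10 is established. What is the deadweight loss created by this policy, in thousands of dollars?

0

Rearranging supply gives qs = p - 5. Setting quantity demanded equal to quantity supplied, 39 - 3p = p - 5, gives p* = 11 and q* = 6.
The floor of 10 is below the equilibrium price 11, so it is not binding; the market clears at p* = 11, q* = 6.
Since the control does not bind, no trades are prevented and deadweight loss is zero.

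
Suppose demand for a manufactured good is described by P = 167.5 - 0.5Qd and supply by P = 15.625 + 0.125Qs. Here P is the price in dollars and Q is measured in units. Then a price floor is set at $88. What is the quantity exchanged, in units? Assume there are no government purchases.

159

Rearranging demand gives Qd = 335 - 2P; rearranging supply gives Qs = 8P - 125. In a free market, 335 - 2P = 8P - 125 gives the equilibrium P* = 46, Q* = 243.
The floor of 88 is above the equilibrium price 46, so it binds.
At P = 88: Qd = 335 - 2·88 = 159 and Qs = 8·88 - 125 = 579.
The quantity actually transacted is the short side, demand: 159.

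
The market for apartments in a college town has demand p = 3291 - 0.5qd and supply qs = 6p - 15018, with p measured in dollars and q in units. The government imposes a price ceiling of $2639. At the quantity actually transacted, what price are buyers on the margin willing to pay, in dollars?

2883

Rearranging demand gives qd = 6582 - 2p. Without the control the market clears where 6582 - 2p = 6p - 15018, i.e. p* = 2700 and q* = 1182.
Since 2639 < 2700, the ceiling is binding.
At p = 2639: qd = 6582 - 2·2639 = 1304 and qs = 6·2639 - 15018 = 816.
Only 816 units reach the market. On the demand curve, the marginal buyer's willingness to pay at q = 816 is (6582 - 816)/2 = 2883.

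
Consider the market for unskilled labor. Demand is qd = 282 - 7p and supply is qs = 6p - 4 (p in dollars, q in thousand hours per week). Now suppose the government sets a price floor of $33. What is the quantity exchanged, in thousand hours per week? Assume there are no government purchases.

51

Setting quantity demanded equal to quantity supplied, 282 - 7p = 6p - 4, gives p* = 22 and q* = 128.
Because the floor (33) lies above the market-clearing price, it is binding.
At p = 33: qd = 282 - 7·33 = 51 and qs = 6·33 - 4 = 194.
The quantity actually transacted is the short side, demand: 51.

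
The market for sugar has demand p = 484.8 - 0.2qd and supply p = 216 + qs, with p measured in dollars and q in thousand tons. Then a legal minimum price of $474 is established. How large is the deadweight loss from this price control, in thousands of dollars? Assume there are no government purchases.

17340

Rearranging demand gives qd = 2424 - 5p; rearranging supply gives qs = p - 216. Setting quantity demanded equal to quantity supplied, 2424 - 5p = p - 216, gives p* = 440 and q* = 224.
Because the floor (474) lies above the market-clearing price, it is binding.
At p = 474: qd = 2424 - 5·474 = 54 and qs = 474 - 216 = 258.
Quantity traded falls to 54. At q = 54 the demand price is (2424 - 54)/5 = 474 and the supply price is 216 + 54 = 270.
Deadweight loss = ½ · (474 - 270) · (224 - 54) = ½ · 204 · 170 = 17340.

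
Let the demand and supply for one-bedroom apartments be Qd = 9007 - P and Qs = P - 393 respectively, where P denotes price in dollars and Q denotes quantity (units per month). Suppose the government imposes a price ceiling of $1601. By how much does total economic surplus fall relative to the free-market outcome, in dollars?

Setting quantity demanded equal to quantity supplied, 9007 - P = P - 393, gives P* = 4700 and Q* = 4307.
Since 1601 < 4700, the ceiling is binding.
At P = 1601: Qd = 9007 - 1601 = 7406 and Qs = 1601 - 393 = 1208.
Quantity traded falls to 1208. At Q = 1208 the demand price is 9007 - 1208 = 7799 and the supply price is 393 + 1208 = 1601.
Deadweight loss = ½ · (7799 - 1601) · (4307 - 1208) = ½ · 6198 · 3099 = 9603801.

9603801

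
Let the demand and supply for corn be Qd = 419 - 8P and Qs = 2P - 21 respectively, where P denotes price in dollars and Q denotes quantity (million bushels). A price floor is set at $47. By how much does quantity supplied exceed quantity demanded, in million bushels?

30

Setting quantity demanded equal to quantity supplied, 419 - 8P = 2P - 21, gives P* = 44 and Q* = 67.
The floor of 47 is above the equilibrium price 44, so it binds.
At P = 47: Qd = 419 - 8·47 = 43 and Qs = 2·47 - 21 = 73.
Surplus = Qs - Qd = 73 - 43 = 30.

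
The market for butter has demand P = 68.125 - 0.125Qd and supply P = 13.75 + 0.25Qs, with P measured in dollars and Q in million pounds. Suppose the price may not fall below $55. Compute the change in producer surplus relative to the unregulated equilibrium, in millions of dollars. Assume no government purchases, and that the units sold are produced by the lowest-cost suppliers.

325

Rearranging demand gives Qd = 545 - 8P; rearranging supply gives Qs = 4P - 55. Setting quantity demanded equal to quantity supplied, 545 - 8P = 4P - 55, gives P* = 50 and Q* = 145.
Because the floor (55) lies above the market-clearing price, it is binding.
At P = 55: Qd = 545 - 8·55 = 105 and Qs = 4·55 - 55 = 165.
Producer surplus without the control is ½ · (50 - 13.75) · 145 = 2628.125.
With the floor, 105 units are sold at 55. The supply price at Q = 105 is 40, so PS = ½ · [(55 - 13.75) + (55 - 40)] · 105 = 2953.125.
Change in producer surplus = 2953.125 - 2628.125 = 325.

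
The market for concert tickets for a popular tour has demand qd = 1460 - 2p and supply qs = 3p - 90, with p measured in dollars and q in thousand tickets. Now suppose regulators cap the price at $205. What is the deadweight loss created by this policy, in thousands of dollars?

41343.75

Without the control the market clears where 1460 - 2p = 3p - 90, i.e. p* = 310 and q* = 840.
Because the ceiling (205) lies below the market-clearing price, it is binding.
At p = 205: qd = 1460 - 2·205 = 1050 and qs = 3·205 - 90 = 525.
Quantity traded falls to 525. At q = 525 the demand price is (1460 - 525)/2 = 467.5 and the supply price is (90 + 525)/3 = 205.
Deadweight loss = ½ · (467.5 - 205) · (840 - 525) = ½ · 262.5 · 315 = 41343.75.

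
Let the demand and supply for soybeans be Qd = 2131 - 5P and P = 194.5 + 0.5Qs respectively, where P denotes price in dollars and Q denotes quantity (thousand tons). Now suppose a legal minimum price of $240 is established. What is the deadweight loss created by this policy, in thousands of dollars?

Rearranging supply gives Qs = 2P - 389. Equilibrium: 2131 - 5P = 2P - 389, so 2520 = 7P and P* = 360, Q* = 331.
Since 240 is below P* = 360, the floor does not bind and the free-market outcome prevails.
Since the control does not bind, no trades are prevented and deadweight loss is zero.

0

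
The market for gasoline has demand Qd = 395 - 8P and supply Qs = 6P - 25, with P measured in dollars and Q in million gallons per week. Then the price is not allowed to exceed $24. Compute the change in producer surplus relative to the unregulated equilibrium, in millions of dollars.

Equilibrium: 395 - 8P = 6P - 25, so 420 = 14P and P* = 30, Q* = 155.
Since 24 < 30, the ceiling is binding.
At P = 24: Qd = 395 - 8·24 = 203 and Qs = 6·24 - 25 = 119.
Producer surplus without the control is ½ · (30 - 25/6) · 155 = 24025/12.
With the ceiling, producers sell 119 units at 24, so PS = ½ · (24 - 25/6) · 119 = 14161/12.
Change in producer surplus = 14161/12 - 24025/12 = -822.

-822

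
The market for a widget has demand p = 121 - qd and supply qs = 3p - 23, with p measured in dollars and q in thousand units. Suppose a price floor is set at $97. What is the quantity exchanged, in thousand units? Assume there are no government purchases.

24

Rearranging demand gives qd = 121 - p. Equilibrium: 121 - p = 3p - 23, so 144 = 4p and p* = 36, q* = 85.
The floor of 97 is above the equilibrium price 36, so it binds.
At p = 97: qd = 121 - 97 = 24 and qs = 3·97 - 23 = 268.
The quantity actually transacted is the short side, demand: 24.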